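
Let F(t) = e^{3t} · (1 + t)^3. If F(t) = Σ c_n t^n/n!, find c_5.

The EGF product rule gives c_5 = Σ_{k_1+k_2=5} C(5; k_1,k_2) · ∏ g_i(k_i), where e^{3t} gives (3)^k; (1+t)^3 gives the falling factorial (3)_k.
g_1(k) for k = 0…5: 1, 3, 9, 27, 81, 243.
g_2(k) for k = 0…5: 1, 3, 6, 6, 0, 0.
c_5 = Σ_k C(5,k)·g_1(k)·g_2(5−k) = 10·9·6 + 10·27·6 + 5·81·3 + 1·243·1 = 540 + 1620 + 1215 + 243 = 3618.

3618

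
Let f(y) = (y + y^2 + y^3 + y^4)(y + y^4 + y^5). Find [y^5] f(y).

2

(y + y^2 + y^3 + y^4) has coefficients 0,1,1,1,1 for degrees 0…4.
(y + y^4 + y^5) has coefficients 0,1,0,0,1,1 for degrees 0…5.
[y^5] = 1·1 + 1·0 + 1·0 + 1·1 = 2.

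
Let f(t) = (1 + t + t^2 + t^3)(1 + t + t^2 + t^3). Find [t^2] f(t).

3

(1 + t + t^2 + t^3) has coefficients 1,1,1 for degrees 0…2.
(1 + t + t^2 + t^3) has coefficients 1,1,1 for degrees 0…2.
[t^2] = 1·1 + 1·1 + 1·1 = 3.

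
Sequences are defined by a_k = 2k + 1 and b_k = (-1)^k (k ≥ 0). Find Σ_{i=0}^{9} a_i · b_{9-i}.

10

The convolution is the t^9 coefficient of A(t)B(t).
Σ = 1·(-1) + 3·1 + 5·(-1) + 7·1 + 9·(-1) + 11·1 + 13·(-1) + 15·1 + 17·(-1) + 19·1 = 10.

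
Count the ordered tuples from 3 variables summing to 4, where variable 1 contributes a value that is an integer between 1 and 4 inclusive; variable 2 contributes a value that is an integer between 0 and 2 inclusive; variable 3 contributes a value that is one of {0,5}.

3

The generating function for the choices is (x + x² + x³ + x⁴)·(1 + x + x²)·(1 + x⁵); the count is [x⁴].
(x + x² + x³ + x⁴) has coefficients 0,1,1,1,1 for degrees 0…4.
(1 + x + x²) has coefficients 1,1,1,0,0 for degrees 0…4.
Finally multiplying by (1 + x⁵), the product of all factors after the first has coefficients 1,1,1,0,0 for degrees 0…4.
[x⁴] = 1·0 + 1·1 + 1·1 + 1·1 = 3.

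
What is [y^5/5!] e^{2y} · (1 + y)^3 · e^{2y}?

The EGF product rule gives c_5 = Σ_{k_1+k_2+k_3=5} C(5; k_1,k_2,k_3) · ∏ g_i(k_i), where e^{2y} gives (2)^k; (1+y)^3 gives the falling factorial (3)_k; e^{2y} gives (2)^k.
g_1(k) for k = 0…5: 1, 2, 4, 8, 16, 32.
g_2(k) for k = 0…5: 1, 3, 6, 6, 0, 0.
g_3(k) for k = 0…5: 1, 2, 4, 8, 16, 32.
First combine the last two factors: h(k) = Σ_j C(k,j)·g_2(j)·g_3(k−j) for k = 0…5: 1, 5, 22, 86, 304, 992.
c_5 = Σ_k C(5,k)·g_1(k)·h(5−k) = 1·1·992 + 5·2·304 + 10·4·86 + 10·8·22 + 5·16·5 + 1·32·1 = 992 + 3040 + 3440 + 1760 + 400 + 32 = 9664.

9664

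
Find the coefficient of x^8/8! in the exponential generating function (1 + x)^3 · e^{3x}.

The EGF product rule gives c_8 = Σ_{k_1+k_2=8} C(8; k_1,k_2) · ∏ g_i(k_i), where (1+x)^3 gives the falling factorial (3)_k; e^{3x} gives (3)^k.
g_1(k) for k = 0…8: 1, 3, 6, 6, 0, 0, 0, 0, 0.
g_2(k) for k = 0…8: 1, 3, 9, 27, 81, 243, 729, 2187, 6561.
c_8 = Σ_k C(8,k)·g_1(k)·g_2(8−k) = 1·1·6561 + 8·3·2187 + 28·6·729 + 56·6·243 = 6561 + 52488 + 122472 + 81648 = 263169.

263169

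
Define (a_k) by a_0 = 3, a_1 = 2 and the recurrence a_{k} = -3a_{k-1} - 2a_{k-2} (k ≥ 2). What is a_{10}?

The ordinary generating function has denominator 1 + 3z + 2z^2.
Iterating the recurrence: a_0,…,a_{10} = 3, 2, -12, 32, -72, 152, -312, 632, -1272, 2552, -5112.

-5112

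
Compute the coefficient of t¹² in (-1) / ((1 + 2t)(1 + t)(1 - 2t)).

The denominator gives the recurrence a_n = −a_(n−1) + 4a_(n−2) + 4a_(n−3) for n ≥ 3; the numerator fixes a_0 = -1, a_1 = 1, a_2 = -5.
Iterating: -1, 1, -5, 5, -21, 21, -85, 85, -341, 341, -1365, 1365, -5461, so a_12 = -5461.

-5461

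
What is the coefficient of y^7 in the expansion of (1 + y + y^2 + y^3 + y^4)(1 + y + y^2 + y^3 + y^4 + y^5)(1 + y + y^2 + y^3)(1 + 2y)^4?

1177

(1 + y + y^2 + y^3 + y^4) has coefficients 1,1,1,1,1 for degrees 0…4.
(1 + y + y^2 + y^3 + y^4 + y^5) has coefficients 1,1,1,1,1,1,0,0 for degrees 0…7.
Multiplying by (1 + y + y^2 + y^3) gives running coefficients 1,2,3,4,4,4,3,2 for degrees 0…7.
Finally multiplying by (1 + 2y)^4, the product of all factors after the first has coefficients 1,10,43,108,188,260,307,314 for degrees 0…7.
[y^7] = 1·314 + 1·307 + 1·260 + 1·188 + 1·108 = 1177.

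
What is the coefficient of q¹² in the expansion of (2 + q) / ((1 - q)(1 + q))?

The denominator gives the recurrence a_n = a_(n−2) for n ≥ 3; the numerator fixes a_0 = 2, a_1 = 1, a_2 = 2.
Iterating: 2, 1, 2, 1, 2, 1, 2, 1, 2, 1, 2, 1, 2, so a_12 = 2.

2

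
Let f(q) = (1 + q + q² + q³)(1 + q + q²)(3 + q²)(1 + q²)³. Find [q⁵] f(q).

57

(1 + q + q² + q³) has coefficients 1,1,1,1 for degrees 0…3.
(1 + q + q²) has coefficients 1,1,1,0,0,0 for degrees 0…5.
Multiplying by (3 + q²) gives running coefficients 3,3,4,1,1,0 for degrees 0…5.
Finally multiplying by (1 + q²)³, the product of all factors after the first has coefficients 3,3,13,10,22,12 for degrees 0…5.
[q⁵] = 1·12 + 1·22 + 1·10 + 1·13 = 57.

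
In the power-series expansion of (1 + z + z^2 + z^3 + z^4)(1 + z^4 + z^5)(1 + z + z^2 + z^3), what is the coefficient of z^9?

7

(1 + z + z^2 + z^3 + z^4) has coefficients 1,1,1,1,1 for degrees 0…4.
(1 + z^4 + z^5) has coefficients 1,0,0,0,1,1,0,0,0,0 for degrees 0…9.
Finally multiplying by (1 + z + z^2 + z^3), the product of all factors after the first has coefficients 1,1,1,1,1,2,2,2,1,0 for degrees 0…9.
[z^9] = 1·0 + 1·1 + 1·2 + 1·2 + 1·2 = 7.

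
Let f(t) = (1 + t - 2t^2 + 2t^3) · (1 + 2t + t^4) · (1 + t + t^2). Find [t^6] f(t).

4

(1 + t - 2t^2 + 2t^3) has coefficients 1,1,-2,2 for degrees 0…3.
(1 + 2t + t^4) has coefficients 1,2,0,0,1,0,0 for degrees 0…6.
Finally multiplying by (1 + t + t^2), the product of all factors after the first has coefficients 1,3,3,2,1,1,1 for degrees 0…6.
[t^6] = 1·1 + 1·1 − 2·1 + 2·2 = 4.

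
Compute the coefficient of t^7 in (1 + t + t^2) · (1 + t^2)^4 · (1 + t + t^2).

(1 + t + t^2) has coefficients 1,1,1 for degrees 0…2.
(1 + t^2)^4 has coefficients 1,0,4,0,6,0,4,0 for degrees 0…7.
Finally multiplying by (1 + t + t^2), the product of all factors after the first has coefficients 1,1,5,4,10,6,10,4 for degrees 0…7.
[t^7] = 1·4 + 1·10 + 1·6 = 20.

20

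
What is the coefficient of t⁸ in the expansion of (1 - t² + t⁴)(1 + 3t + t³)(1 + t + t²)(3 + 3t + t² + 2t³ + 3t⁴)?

(1 - t² + t⁴) has coefficients 1,0,-1,0,1 for degrees 0…4.
(1 + 3t + t³) has coefficients 1,3,0,1,0,0,0,0,0 for degrees 0…8.
Multiplying by (1 + t + t²) gives running coefficients 1,4,4,4,1,1,0,0,0 for degrees 0…8.
Finally multiplying by (3 + 3t + t² + 2t³ + 3t⁴), the product of all factors after the first has coefficients 3,15,25,30,30,30,24,15,5 for degrees 0…8.
[t⁸] = 1·5 − 1·24 + 1·30 = 11.

11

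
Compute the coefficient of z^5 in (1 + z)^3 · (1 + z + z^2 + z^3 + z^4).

(1 + z)^3 has coefficients 1,3,3,1 for degrees 0…3.
(1 + z + z^2 + z^3 + z^4) has coefficients 1,1,1,1,1,0 for degrees 0…5.
[z^5] = 1·0 + 3·1 + 3·1 + 1·1 = 7.

7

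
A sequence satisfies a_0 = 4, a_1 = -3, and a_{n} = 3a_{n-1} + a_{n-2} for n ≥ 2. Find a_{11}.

The ordinary generating function has denominator 1 - 3q - q^2.
Iterating the recurrence: a_0,…,a_{11} = 4, -3, -5, -18, -59, -195, -644, -2127, -7025, -23202, -76631, -253095.

-253095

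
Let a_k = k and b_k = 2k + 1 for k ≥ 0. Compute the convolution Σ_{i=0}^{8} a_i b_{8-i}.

204

This is [x^8] in the product of the two ordinary generating functions.
Σ = 0·17 + 1·15 + 2·13 + 3·11 + 4·9 + 5·7 + 6·5 + 7·3 + 8·1 = 204.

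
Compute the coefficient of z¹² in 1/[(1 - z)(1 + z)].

The denominator gives the recurrence a_n = a_(n−2) for n ≥ 2; the numerator fixes a_0 = 1, a_1 = 0.
Iterating: 1, 0, 1, 0, 1, 0, 1, 0, 1, 0, 1, 0, 1, so a_12 = 1.

1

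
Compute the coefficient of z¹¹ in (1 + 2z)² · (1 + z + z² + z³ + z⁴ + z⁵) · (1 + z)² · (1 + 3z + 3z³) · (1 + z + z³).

(1 + 2z)² has coefficients 1,4,4 for degrees 0…2.
(1 + z + z² + z³ + z⁴ + z⁵) has coefficients 1,1,1,1,1,1,0,0,0,0,0,0 for degrees 0…11.
Multiplying by (1 + z)² gives running coefficients 1,3,4,4,4,4,3,1,0,0,0,0 for degrees 0…11.
Multiplying by (1 + 3z + 3z³) gives running coefficients 1,6,13,19,25,28,27,22,15,9,3,0 for degrees 0…11.
Finally multiplying by (1 + z + z³), the product of all factors after the first has coefficients 1,7,19,33,50,66,74,74,65,51,34,18 for degrees 0…11.
[z¹¹] = 1·18 + 4·34 + 4·51 = 358.

358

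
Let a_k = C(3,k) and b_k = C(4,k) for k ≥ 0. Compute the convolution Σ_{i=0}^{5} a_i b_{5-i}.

Write out a_i and b_{5-i} for i = 0,…,5 and sum the products.
Σ = 1·0 + 3·1 + 3·4 + 1·6 + 0·4 + 0·1 = 21.

21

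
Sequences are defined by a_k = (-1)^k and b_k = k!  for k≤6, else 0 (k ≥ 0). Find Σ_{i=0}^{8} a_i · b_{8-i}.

620

This is [x^8] in the product of the two ordinary generating functions.
Σ = 1·0 − 1·0 + 1·720 − 1·120 + 1·24 − 1·6 + 1·2 − 1·1 + 1·1 = 620.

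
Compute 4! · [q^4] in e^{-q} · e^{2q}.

The EGF product rule gives c_4 = Σ_{k_1+k_2=4} C(4; k_1,k_2) · ∏ g_i(k_i), where e^{-q} gives (-1)^k; e^{2q} gives (2)^k.
g_1(k) for k = 0…4: 1, -1, 1, -1, 1.
g_2(k) for k = 0…4: 1, 2, 4, 8, 16.
c_4 = Σ_k C(4,k)·g_1(k)·g_2(4−k) = 1·1·16 + 4·(-1)·8 + 6·1·4 + 4·(-1)·2 + 1·1·1 = 16 − 32 + 24 − 8 + 1 = 1.

1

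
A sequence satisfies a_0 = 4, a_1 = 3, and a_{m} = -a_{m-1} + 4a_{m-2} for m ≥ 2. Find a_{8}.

The ordinary generating function has denominator 1 + t - 4t^2.
Iterating the recurrence: a_0,…,a_{8} = 4, 3, 13, -1, 53, -57, 269, -497, 1573.

1573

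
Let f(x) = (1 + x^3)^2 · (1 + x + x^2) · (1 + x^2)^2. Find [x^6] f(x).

6

(1 + x^3)^2 has coefficients 1,0,0,2,0,0,1 for degrees 0…6.
(1 + x + x^2) has coefficients 1,1,1,0,0,0,0 for degrees 0…6.
Finally multiplying by (1 + x^2)^2, the product of all factors after the first has coefficients 1,1,3,2,3,1,1 for degrees 0…6.
[x^6] = 1·1 + 2·2 + 1·1 = 6.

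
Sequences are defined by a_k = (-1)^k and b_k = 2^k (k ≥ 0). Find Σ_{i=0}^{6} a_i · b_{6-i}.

This is [x^6] in the product of the two ordinary generating functions.
Σ = 1·64 − 1·32 + 1·16 − 1·8 + 1·4 − 1·2 + 1·1 = 43.

43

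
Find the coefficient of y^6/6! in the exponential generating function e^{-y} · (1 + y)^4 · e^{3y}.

The EGF product rule gives c_6 = Σ_{k_1+k_2+k_3=6} C(6; k_1,k_2,k_3) · ∏ g_i(k_i), where e^{-y} gives (-1)^k; (1+y)^4 gives the falling factorial (4)_k; e^{3y} gives (3)^k.
g_1(k) for k = 0…6: 1, -1, 1, -1, 1, -1, 1.
g_2(k) for k = 0…6: 1, 4, 12, 24, 24, 0, 0.
g_3(k) for k = 0…6: 1, 3, 9, 27, 81, 243, 729.
First combine the last two factors: h(k) = Σ_j C(k,j)·g_2(j)·g_3(k−j) for k = 0…6: 1, 7, 45, 267, 1473, 7623, 37341.
c_6 = Σ_k C(6,k)·g_1(k)·h(6−k) = 1·1·37341 + 6·(-1)·7623 + 15·1·1473 + 20·(-1)·267 + 15·1·45 + 6·(-1)·7 + 1·1·1 = 37341 − 45738 + 22095 − 5340 + 675 − 42 + 1 = 8992.

8992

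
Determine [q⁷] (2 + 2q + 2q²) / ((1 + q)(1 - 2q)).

The denominator gives the recurrence a_n = a_(n−1) + 2a_(n−2) for n ≥ 3; the numerator fixes a_0 = 2, a_1 = 4, a_2 = 10.
Iterating: 2, 4, 10, 18, 38, 74, 150, 298, so a_7 = 298.

298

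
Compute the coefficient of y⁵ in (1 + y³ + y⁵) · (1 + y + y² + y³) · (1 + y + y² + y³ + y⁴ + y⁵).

(1 + y³ + y⁵) has coefficients 1,0,0,1,0,1 for degrees 0…5.
(1 + y + y² + y³) has coefficients 1,1,1,1,0,0 for degrees 0…5.
Finally multiplying by (1 + y + y² + y³ + y⁴ + y⁵), the product of all factors after the first has coefficients 1,2,3,4,4,4 for degrees 0…5.
[y⁵] = 1·4 + 1·3 + 1·1 = 8.

8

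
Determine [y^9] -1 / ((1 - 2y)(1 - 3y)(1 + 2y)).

-34815

Partial fractions give a closed form: a_n = (1)·2^n + (-9/5)·3^n + (-1/5)·(-2)^n.
At n = 9: a_9 = -34815.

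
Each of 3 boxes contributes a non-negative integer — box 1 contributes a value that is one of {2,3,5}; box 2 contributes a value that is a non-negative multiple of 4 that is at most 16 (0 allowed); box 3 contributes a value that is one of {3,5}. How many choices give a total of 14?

2

The generating function for the choices is (x^2 + x^3 + x^5)·(1 + x^4 + x^8 + x^12 + x^16)·(x^3 + x^5); the count is [x^14].
(x^2 + x^3 + x^5) has coefficients 0,0,1,1,0,1 for degrees 0…5.
(1 + x^4 + x^8 + x^12 + x^16) has coefficients 1,0,0,0,1,0,0,0,1,0,0,0,1,0,0 for degrees 0…14.
Finally multiplying by (x^3 + x^5), the product of all factors after the first has coefficients 0,0,0,1,0,1,0,1,0,1,0,1,0,1,0 for degrees 0…14.
[x^14] = 1·0 + 1·1 + 1·1 = 2.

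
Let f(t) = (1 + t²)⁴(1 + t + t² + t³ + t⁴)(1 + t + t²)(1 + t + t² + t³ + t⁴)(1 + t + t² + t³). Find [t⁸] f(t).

445

(1 + t²)⁴ has coefficients 1,0,4,0,6,0,4,0,1 for degrees 0…8.
(1 + t + t² + t³ + t⁴) has coefficients 1,1,1,1,1,0,0,0,0 for degrees 0…8.
Multiplying by (1 + t + t²) gives running coefficients 1,2,3,3,3,2,1,0,0 for degrees 0…8.
Multiplying by (1 + t + t² + t³ + t⁴) gives running coefficients 1,3,6,9,12,13,12,9,6 for degrees 0…8.
Finally multiplying by (1 + t + t² + t³), the product of all factors after the first has coefficients 1,4,10,19,30,40,46,46,40 for degrees 0…8.
[t⁸] = 1·40 + 4·46 + 6·30 + 4·10 + 1·1 = 445.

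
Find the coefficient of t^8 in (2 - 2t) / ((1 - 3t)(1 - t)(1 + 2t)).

Partial fractions give a closed form: a_n = (6/5)·3^n + (4/5)·(-2)^n.
At n = 8: a_8 = 8078.

8078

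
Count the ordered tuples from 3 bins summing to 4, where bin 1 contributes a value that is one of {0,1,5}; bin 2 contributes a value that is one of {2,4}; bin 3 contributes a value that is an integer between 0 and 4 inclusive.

The generating function for the choices is (1 + z + z^5)·(z^2 + z^4)·(1 + z + z^2 + z^3 + z^4); the count is [z^4].
(1 + z + z^5) has coefficients 1,1,0,0,0 for degrees 0…4.
(z^2 + z^4) has coefficients 0,0,1,0,1 for degrees 0…4.
Finally multiplying by (1 + z + z^2 + z^3 + z^4), the product of all factors after the first has coefficients 0,0,1,1,2 for degrees 0…4.
[z^4] = 1·2 + 1·1 = 3.

3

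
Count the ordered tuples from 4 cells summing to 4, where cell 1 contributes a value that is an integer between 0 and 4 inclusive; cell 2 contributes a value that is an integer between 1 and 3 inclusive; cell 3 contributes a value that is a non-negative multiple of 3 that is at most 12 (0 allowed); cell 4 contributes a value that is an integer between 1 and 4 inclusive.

6

The generating function for the choices is (1 + y + y² + y³ + y⁴)·(y + y² + y³)·(1 + y³ + y⁶ + y⁹ + y¹²)·(y + y² + y³ + y⁴); the count is [y⁴].
(1 + y + y² + y³ + y⁴) has coefficients 1,1,1,1,1 for degrees 0…4.
(y + y² + y³) has coefficients 0,1,1,1,0 for degrees 0…4.
Multiplying by (1 + y³ + y⁶ + y⁹ + y¹²) gives running coefficients 0,1,1,1,1 for degrees 0…4.
Finally multiplying by (y + y² + y³ + y⁴), the product of all factors after the first has coefficients 0,0,1,2,3 for degrees 0…4.
[y⁴] = 1·3 + 1·2 + 1·1 + 1·0 + 1·0 = 6.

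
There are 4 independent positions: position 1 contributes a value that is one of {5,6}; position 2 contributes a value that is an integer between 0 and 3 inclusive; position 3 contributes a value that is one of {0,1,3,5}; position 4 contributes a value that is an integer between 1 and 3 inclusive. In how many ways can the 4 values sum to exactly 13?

The generating function for the choices is (z^5 + z^6)·(1 + z + z^2 + z^3)·(1 + z + z^3 + z^5)·(z + z^2 + z^3); the count is [z^13].
(z^5 + z^6) has coefficients 0,0,0,0,0,1,1 for degrees 0…6.
(1 + z + z^2 + z^3) has coefficients 1,1,1,1,0,0,0,0,0,0,0,0,0,0 for degrees 0…13.
Multiplying by (1 + z + z^3 + z^5) gives running coefficients 1,2,2,3,2,2,2,1,1,0,0,0,0,0 for degrees 0…13.
Finally multiplying by (z + z^2 + z^3), the product of all factors after the first has coefficients 0,1,3,5,7,7,7,6,5,4,2,1,0,0 for degrees 0…13.
[z^13] = 1·5 + 1·6 = 11.

11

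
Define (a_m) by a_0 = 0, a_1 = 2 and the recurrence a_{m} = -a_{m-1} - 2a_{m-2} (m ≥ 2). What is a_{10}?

22

The ordinary generating function has denominator 1 + y + 2y^2.
Iterating the recurrence: a_0,…,a_{10} = 0, 2, -2, -2, 6, -2, -10, 14, 6, -34, 22.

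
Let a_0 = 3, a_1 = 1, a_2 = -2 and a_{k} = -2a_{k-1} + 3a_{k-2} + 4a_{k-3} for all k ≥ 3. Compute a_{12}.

-89632

The ordinary generating function has denominator 1 + 2q - 3q^2 - 4q^3.
Iterating the recurrence: a_0,…,a_{12} = 3, 1, -2, 19, -40, 129, -302, 831, -2052, 5389, -13610, 35179, -89632.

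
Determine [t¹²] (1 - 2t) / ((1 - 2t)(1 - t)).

Partial fractions give a closed form: a_n = (1)·1^n.
At n = 12: a_12 = 1.

1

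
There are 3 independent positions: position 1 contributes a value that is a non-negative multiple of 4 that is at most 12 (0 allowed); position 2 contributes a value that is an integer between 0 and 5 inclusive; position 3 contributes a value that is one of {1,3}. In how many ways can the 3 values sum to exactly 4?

The generating function for the choices is (1 + x^4 + x^8 + x^12)·(1 + x + x^2 + x^3 + x^4 + x^5)·(x + x^3); the count is [x^4].
(1 + x^4 + x^8 + x^12) has coefficients 1,0,0,0,1 for degrees 0…4.
(1 + x + x^2 + x^3 + x^4 + x^5) has coefficients 1,1,1,1,1 for degrees 0…4.
Finally multiplying by (x + x^3), the product of all factors after the first has coefficients 0,1,1,2,2 for degrees 0…4.
[x^4] = 1·2 + 1·0 = 2.

2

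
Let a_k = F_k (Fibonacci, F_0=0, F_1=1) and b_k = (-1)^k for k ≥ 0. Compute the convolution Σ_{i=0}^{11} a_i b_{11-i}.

56

The convolution is the t^11 coefficient of A(t)B(t).
Σ = 0·(-1) + 1·1 + 1·(-1) + 2·1 + 3·(-1) + 5·1 + 8·(-1) + 13·1 + 21·(-1) + 34·1 + 55·(-1) + 89·1 = 56.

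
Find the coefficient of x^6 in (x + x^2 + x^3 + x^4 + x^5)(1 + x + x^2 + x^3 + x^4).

4

(x + x^2 + x^3 + x^4 + x^5) has coefficients 0,1,1,1,1,1 for degrees 0…5.
(1 + x + x^2 + x^3 + x^4) has coefficients 1,1,1,1,1,0,0 for degrees 0…6.
[x^6] = 1·0 + 1·1 + 1·1 + 1·1 + 1·1 = 4.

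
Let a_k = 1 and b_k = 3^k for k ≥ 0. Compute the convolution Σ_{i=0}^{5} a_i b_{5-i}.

This is [x^5] in the product of the two ordinary generating functions.
Σ = 1·243 + 1·81 + 1·27 + 1·9 + 1·3 + 1·1 = 364.

364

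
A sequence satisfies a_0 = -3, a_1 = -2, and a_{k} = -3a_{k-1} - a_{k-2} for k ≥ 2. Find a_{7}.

-1186

The ordinary generating function has denominator 1 + 3z + z^2.
Iterating the recurrence: a_0,…,a_{7} = -3, -2, 9, -25, 66, -173, 453, -1186.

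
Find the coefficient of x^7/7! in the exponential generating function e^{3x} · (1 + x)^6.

The EGF product rule gives c_7 = Σ_{k_1+k_2=7} C(7; k_1,k_2) · ∏ g_i(k_i), where e^{3x} gives (3)^k; (1+x)^6 gives the falling factorial (6)_k.
g_1(k) for k = 0…7: 1, 3, 9, 27, 81, 243, 729, 2187.
g_2(k) for k = 0…7: 1, 6, 30, 120, 360, 720, 720, 0.
c_7 = Σ_k C(7,k)·g_1(k)·g_2(7−k) = 7·3·720 + 21·9·720 + 35·27·360 + 35·81·120 + 21·243·30 + 7·729·6 + 1·2187·1 = 15120 + 136080 + 340200 + 340200 + 153090 + 30618 + 2187 = 1017495.

1017495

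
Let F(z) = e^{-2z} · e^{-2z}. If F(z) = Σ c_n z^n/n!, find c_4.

The EGF product rule gives c_4 = Σ_{k_1+k_2=4} C(4; k_1,k_2) · ∏ g_i(k_i), where e^{-2z} gives (-2)^k; e^{-2z} gives (-2)^k.
g_1(k) for k = 0…4: 1, -2, 4, -8, 16.
g_2(k) for k = 0…4: 1, -2, 4, -8, 16.
c_4 = Σ_k C(4,k)·g_1(k)·g_2(4−k) = 1·1·16 + 4·(-2)·(-8) + 6·4·4 + 4·(-8)·(-2) + 1·16·1 = 16 + 64 + 96 + 64 + 16 = 256.

256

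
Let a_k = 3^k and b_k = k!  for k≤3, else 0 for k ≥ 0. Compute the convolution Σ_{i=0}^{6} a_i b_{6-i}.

1296

Write out a_i and b_{6-i} for i = 0,…,6 and sum the products.
Σ = 1·0 + 3·0 + 9·0 + 27·6 + 81·2 + 243·1 + 729·1 = 1296.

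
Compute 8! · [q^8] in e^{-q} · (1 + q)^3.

-191

The EGF product rule gives c_8 = Σ_{k_1+k_2=8} C(8; k_1,k_2) · ∏ g_i(k_i), where e^{-q} gives (-1)^k; (1+q)^3 gives the falling factorial (3)_k.
g_1(k) for k = 0…8: 1, -1, 1, -1, 1, -1, 1, -1, 1.
g_2(k) for k = 0…8: 1, 3, 6, 6, 0, 0, 0, 0, 0.
c_8 = Σ_k C(8,k)·g_1(k)·g_2(8−k) = 56·(-1)·6 + 28·1·6 + 8·(-1)·3 + 1·1·1 = −336 + 168 − 24 + 1 = -191.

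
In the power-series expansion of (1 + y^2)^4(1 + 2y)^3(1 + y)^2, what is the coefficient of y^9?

208

(1 + y^2)^4 has coefficients 1,0,4,0,6,0,4,0,1 for degrees 0…8.
(1 + 2y)^3 has coefficients 1,6,12,8,0,0,0,0,0,0 for degrees 0…9.
Finally multiplying by (1 + y)^2, the product of all factors after the first has coefficients 1,8,25,38,28,8,0,0,0,0 for degrees 0…9.
[y^9] = 1·0 + 4·0 + 6·8 + 4·38 + 1·8 = 208.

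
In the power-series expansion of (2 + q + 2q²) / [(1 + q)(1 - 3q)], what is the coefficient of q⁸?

12576

The denominator gives the recurrence a_n = 2a_(n−1) + 3a_(n−2) for n ≥ 3; the numerator fixes a_0 = 2, a_1 = 5, a_2 = 18.
Iterating: 2, 5, 18, 51, 156, 465, 1398, 4191, 12576, so a_8 = 12576.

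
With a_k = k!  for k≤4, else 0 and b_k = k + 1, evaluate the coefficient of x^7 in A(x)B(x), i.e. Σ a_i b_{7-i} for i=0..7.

Write out a_i and b_{7-i} for i = 0,…,7 and sum the products.
Σ = 1·8 + 1·7 + 2·6 + 6·5 + 24·4 + 0·3 + 0·2 + 0·1 = 153.

153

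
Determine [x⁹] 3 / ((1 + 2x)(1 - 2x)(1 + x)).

The denominator gives the recurrence a_n = −a_(n−1) + 4a_(n−2) + 4a_(n−3) for n ≥ 3; the numerator fixes a_0 = 3, a_1 = -3, a_2 = 15.
Iterating: 3, -3, 15, -15, 63, -63, 255, -255, 1023, -1023, so a_9 = -1023.

-1023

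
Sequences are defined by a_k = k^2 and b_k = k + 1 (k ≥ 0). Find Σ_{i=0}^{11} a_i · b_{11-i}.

This is [x^11] in the product of the two ordinary generating functions.
Σ = 0·12 + 1·11 + 4·10 + 9·9 + 16·8 + 25·7 + 36·6 + 49·5 + 64·4 + 81·3 + 100·2 + 121·1 = 1716.

1716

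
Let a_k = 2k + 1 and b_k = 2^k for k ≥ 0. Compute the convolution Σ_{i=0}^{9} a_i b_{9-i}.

3049

The convolution is the t^9 coefficient of A(t)B(t).
Σ = 1·512 + 3·256 + 5·128 + 7·64 + 9·32 + 11·16 + 13·8 + 15·4 + 17·2 + 19·1 = 3049.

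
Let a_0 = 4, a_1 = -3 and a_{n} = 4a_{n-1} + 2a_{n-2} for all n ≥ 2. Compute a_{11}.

-3320672

The ordinary generating function has denominator 1 - 4x - 2x^2.
Iterating the recurrence: a_0,…,a_{11} = 4, -3, -4, -22, -96, -428, -1904, -8472, -37696, -167728, -746304, -3320672.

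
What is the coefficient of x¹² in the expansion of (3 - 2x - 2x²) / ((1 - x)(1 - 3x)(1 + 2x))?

1013561

The denominator gives the recurrence a_n = 2a_(n−1) + 5a_(n−2) − 6a_(n−3) for n ≥ 3; the numerator fixes a_0 = 3, a_1 = 4, a_2 = 21.
Iterating: 3, 4, 21, 44, 169, 432, 1445, 4036, 12705, 36920, 113149, 334668, 1013561, so a_12 = 1013561.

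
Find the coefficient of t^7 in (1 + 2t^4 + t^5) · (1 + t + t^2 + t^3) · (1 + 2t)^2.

27

(1 + 2t^4 + t^5) has coefficients 1,0,0,0,2,1 for degrees 0…5.
(1 + t + t^2 + t^3) has coefficients 1,1,1,1,0,0,0,0 for degrees 0…7.
Finally multiplying by (1 + 2t)^2, the product of all factors after the first has coefficients 1,5,9,9,8,4,0,0 for degrees 0…7.
[t^7] = 1·0 + 2·9 + 1·9 = 27.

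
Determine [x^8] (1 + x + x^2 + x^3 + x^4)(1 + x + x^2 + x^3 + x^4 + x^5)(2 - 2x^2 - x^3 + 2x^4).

1

(1 + x + x^2 + x^3 + x^4) has coefficients 1,1,1,1,1 for degrees 0…4.
(1 + x + x^2 + x^3 + x^4 + x^5) has coefficients 1,1,1,1,1,1,0,0,0 for degrees 0…8.
Finally multiplying by (2 - 2x^2 - x^3 + 2x^4), the product of all factors after the first has coefficients 2,2,0,-1,1,1,-1,-1,1 for degrees 0…8.
[x^8] = 1·1 + 1·(-1) + 1·(-1) + 1·1 + 1·1 = 1.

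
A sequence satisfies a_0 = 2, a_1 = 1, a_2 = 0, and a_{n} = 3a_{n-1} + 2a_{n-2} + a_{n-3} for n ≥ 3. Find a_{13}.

The ordinary generating function has denominator 1 - 3y - 2y^2 - y^3.
Iterating the recurrence: a_0,…,a_{13} = 2, 1, 0, 4, 13, 47, 171, 620, 2249, 8158, 29592, 107341, 389365, 1412369.

1412369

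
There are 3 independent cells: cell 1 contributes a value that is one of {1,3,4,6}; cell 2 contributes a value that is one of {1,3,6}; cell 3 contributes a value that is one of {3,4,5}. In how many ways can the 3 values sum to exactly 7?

The generating function for the choices is (q + q³ + q⁴ + q⁶)·(q + q³ + q⁶)·(q³ + q⁴ + q⁵); the count is [q⁷].
(q + q³ + q⁴ + q⁶) has coefficients 0,1,0,1,1,0,1 for degrees 0…6.
(q + q³ + q⁶) has coefficients 0,1,0,1,0,0,1,0 for degrees 0…7.
Finally multiplying by (q³ + q⁴ + q⁵), the product of all factors after the first has coefficients 0,0,0,0,1,1,2,1 for degrees 0…7.
[q⁷] = 1·2 + 1·1 + 1·0 + 1·0 = 3.

3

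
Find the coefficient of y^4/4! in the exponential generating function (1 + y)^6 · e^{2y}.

The EGF product rule gives c_4 = Σ_{k_1+k_2=4} C(4; k_1,k_2) · ∏ g_i(k_i), where (1+y)^6 gives the falling factorial (6)_k; e^{2y} gives (2)^k.
g_1(k) for k = 0…4: 1, 6, 30, 120, 360.
g_2(k) for k = 0…4: 1, 2, 4, 8, 16.
c_4 = Σ_k C(4,k)·g_1(k)·g_2(4−k) = 1·1·16 + 4·6·8 + 6·30·4 + 4·120·2 + 1·360·1 = 16 + 192 + 720 + 960 + 360 = 2248.

2248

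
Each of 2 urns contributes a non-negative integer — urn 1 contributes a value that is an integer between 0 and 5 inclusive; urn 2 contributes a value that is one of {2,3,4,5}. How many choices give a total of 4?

3

The generating function for the choices is (1 + y + y^2 + y^3 + y^4 + y^5)·(y^2 + y^3 + y^4 + y^5); the count is [y^4].
(1 + y + y^2 + y^3 + y^4 + y^5) has coefficients 1,1,1,1,1 for degrees 0…4.
(y^2 + y^3 + y^4 + y^5) has coefficients 0,0,1,1,1 for degrees 0…4.
[y^4] = 1·1 + 1·1 + 1·1 + 1·0 + 1·0 = 3.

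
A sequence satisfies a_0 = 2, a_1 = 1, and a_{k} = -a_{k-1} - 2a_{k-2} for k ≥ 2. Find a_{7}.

The ordinary generating function has denominator 1 + x + 2x^2.
Iterating the recurrence: a_0,…,a_{7} = 2, 1, -5, 3, 7, -13, -1, 27.

27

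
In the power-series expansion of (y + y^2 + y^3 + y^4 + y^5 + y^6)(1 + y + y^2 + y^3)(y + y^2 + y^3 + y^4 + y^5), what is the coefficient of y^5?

(y + y^2 + y^3 + y^4 + y^5 + y^6) has coefficients 0,1,1,1,1,1 for degrees 0…5.
(1 + y + y^2 + y^3) has coefficients 1,1,1,1,0,0 for degrees 0…5.
Finally multiplying by (y + y^2 + y^3 + y^4 + y^5), the product of all factors after the first has coefficients 0,1,2,3,4,4 for degrees 0…5.
[y^5] = 1·4 + 1·3 + 1·2 + 1·1 + 1·0 = 10.

10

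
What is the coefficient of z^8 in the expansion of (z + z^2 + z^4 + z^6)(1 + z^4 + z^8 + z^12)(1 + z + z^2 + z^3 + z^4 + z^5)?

(z + z^2 + z^4 + z^6) has coefficients 0,1,1,0,1,0,1 for degrees 0…6.
(1 + z^4 + z^8 + z^12) has coefficients 1,0,0,0,1,0,0,0,1 for degrees 0…8.
Finally multiplying by (1 + z + z^2 + z^3 + z^4 + z^5), the product of all factors after the first has coefficients 1,1,1,1,2,2,1,1,2 for degrees 0…8.
[z^8] = 1·1 + 1·1 + 1·2 + 1·1 = 5.

5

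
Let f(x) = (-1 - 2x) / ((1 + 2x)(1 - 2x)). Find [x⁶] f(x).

Partial fractions give a closed form: a_n = (-1)·2^n.
At n = 6: a_6 = -64.

-64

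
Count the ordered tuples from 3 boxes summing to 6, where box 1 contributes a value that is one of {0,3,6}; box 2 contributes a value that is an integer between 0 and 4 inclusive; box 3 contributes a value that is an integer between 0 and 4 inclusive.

8

The generating function for the choices is (1 + z^3 + z^6)·(1 + z + z^2 + z^3 + z^4)·(1 + z + z^2 + z^3 + z^4); the count is [z^6].
(1 + z^3 + z^6) has coefficients 1,0,0,1,0,0,1 for degrees 0…6.
(1 + z + z^2 + z^3 + z^4) has coefficients 1,1,1,1,1,0,0 for degrees 0…6.
Finally multiplying by (1 + z + z^2 + z^3 + z^4), the product of all factors after the first has coefficients 1,2,3,4,5,4,3 for degrees 0…6.
[z^6] = 1·3 + 1·4 + 1·1 = 8.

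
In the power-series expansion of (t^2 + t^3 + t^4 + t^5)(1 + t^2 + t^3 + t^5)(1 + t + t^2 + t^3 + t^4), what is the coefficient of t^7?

(t^2 + t^3 + t^4 + t^5) has coefficients 0,0,1,1,1,1 for degrees 0…5.
(1 + t^2 + t^3 + t^5) has coefficients 1,0,1,1,0,1,0,0 for degrees 0…7.
Finally multiplying by (1 + t + t^2 + t^3 + t^4), the product of all factors after the first has coefficients 1,1,2,3,3,3,3,2 for degrees 0…7.
[t^7] = 1·3 + 1·3 + 1·3 + 1·2 = 11.

11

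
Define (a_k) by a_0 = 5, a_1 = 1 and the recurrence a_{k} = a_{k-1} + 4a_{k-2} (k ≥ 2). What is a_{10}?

26229

The ordinary generating function has denominator 1 - x - 4x^2.
Iterating the recurrence: a_0,…,a_{10} = 5, 1, 21, 25, 109, 209, 645, 1481, 4061, 9985, 26229.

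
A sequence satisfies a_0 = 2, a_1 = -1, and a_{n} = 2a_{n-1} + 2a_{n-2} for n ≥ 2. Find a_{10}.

The ordinary generating function has denominator 1 - 2q - 2q^2.
Iterating the recurrence: a_0,…,a_{10} = 2, -1, 2, 2, 8, 20, 56, 152, 416, 1136, 3104.

3104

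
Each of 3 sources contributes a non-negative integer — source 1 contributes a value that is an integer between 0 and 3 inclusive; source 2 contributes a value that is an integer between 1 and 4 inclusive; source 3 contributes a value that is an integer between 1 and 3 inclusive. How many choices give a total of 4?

The generating function for the choices is (1 + q + q^2 + q^3)·(q + q^2 + q^3 + q^4)·(q + q^2 + q^3); the count is [q^4].
(1 + q + q^2 + q^3) has coefficients 1,1,1,1 for degrees 0…3.
(q + q^2 + q^3 + q^4) has coefficients 0,1,1,1,1 for degrees 0…4.
Finally multiplying by (q + q^2 + q^3), the product of all factors after the first has coefficients 0,0,1,2,3 for degrees 0…4.
[q^4] = 1·3 + 1·2 + 1·1 + 1·0 = 6.

6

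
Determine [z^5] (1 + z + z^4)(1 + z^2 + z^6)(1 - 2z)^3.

-2

(1 + z + z^4) has coefficients 1,1,0,0,1 for degrees 0…4.
(1 + z^2 + z^6) has coefficients 1,0,1,0,0,0 for degrees 0…5.
Finally multiplying by (1 - 2z)^3, the product of all factors after the first has coefficients 1,-6,13,-14,12,-8 for degrees 0…5.
[z^5] = 1·(-8) + 1·12 + 1·(-6) = -2.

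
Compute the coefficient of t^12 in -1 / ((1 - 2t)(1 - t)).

-8191

Partial fractions give a closed form: a_n = (-2)·2^n + (1)·1^n.
At n = 12: a_12 = -8191.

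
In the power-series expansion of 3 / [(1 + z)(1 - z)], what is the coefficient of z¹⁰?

The denominator gives the recurrence a_n = a_(n−2) for n ≥ 2; the numerator fixes a_0 = 3, a_1 = 0.
Iterating: 3, 0, 3, 0, 3, 0, 3, 0, 3, 0, 3, so a_10 = 3.

3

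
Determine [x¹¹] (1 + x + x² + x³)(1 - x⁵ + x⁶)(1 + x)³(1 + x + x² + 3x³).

(1 + x + x² + x³) has coefficients 1,1,1,1 for degrees 0…3.
(1 - x⁵ + x⁶) has coefficients 1,0,0,0,0,-1,1,0,0,0,0,0 for degrees 0…11.
Multiplying by (1 + x)³ gives running coefficients 1,3,3,1,0,-1,-2,0,2,1,0,0 for degrees 0…11.
Finally multiplying by (1 + x + x² + 3x³), the product of all factors after the first has coefficients 1,4,7,10,13,9,0,-3,-3,-3,3,7 for degrees 0…11.
[x¹¹] = 1·7 + 1·3 + 1·(-3) + 1·(-3) = 4.

4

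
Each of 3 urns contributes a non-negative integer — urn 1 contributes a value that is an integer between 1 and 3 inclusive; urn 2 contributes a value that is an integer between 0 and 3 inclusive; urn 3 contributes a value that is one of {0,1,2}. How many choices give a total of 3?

The generating function for the choices is (t + t² + t³)·(1 + t + t² + t³)·(1 + t + t²); the count is [t³].
(t + t² + t³) has coefficients 0,1,1,1 for degrees 0…3.
(1 + t + t² + t³) has coefficients 1,1,1,1 for degrees 0…3.
Finally multiplying by (1 + t + t²), the product of all factors after the first has coefficients 1,2,3,3 for degrees 0…3.
[t³] = 1·3 + 1·2 + 1·1 = 6.

6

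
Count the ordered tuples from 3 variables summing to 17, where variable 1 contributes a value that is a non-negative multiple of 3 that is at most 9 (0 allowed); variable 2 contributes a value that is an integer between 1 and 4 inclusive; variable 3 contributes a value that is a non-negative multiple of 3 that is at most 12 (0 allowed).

The generating function for the choices is (1 + y^3 + y^6 + y^9)·(y + y^2 + y^3 + y^4)·(1 + y^3 + y^6 + y^9 + y^12); the count is [y^17].
(1 + y^3 + y^6 + y^9) has coefficients 1,0,0,1,0,0,1,0,0,1 for degrees 0…9.
(y + y^2 + y^3 + y^4) has coefficients 0,1,1,1,1,0,0,0,0,0,0,0,0,0,0,0,0,0 for degrees 0…17.
Finally multiplying by (1 + y^3 + y^6 + y^9 + y^12), the product of all factors after the first has coefficients 0,1,1,1,2,1,1,2,1,1,2,1,1,2,1,1,1,0 for degrees 0…17.
[y^17] = 1·0 + 1·1 + 1·1 + 1·1 = 3.

3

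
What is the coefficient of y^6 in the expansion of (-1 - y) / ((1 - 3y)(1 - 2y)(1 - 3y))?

-14235

The denominator gives the recurrence a_n = 8a_(n−1) − 21a_(n−2) + 18a_(n−3) for n ≥ 3; the numerator fixes a_0 = -1, a_1 = -9, a_2 = -51.
Iterating: -1, -9, -51, -237, -987, -3837, -14235, so a_6 = -14235.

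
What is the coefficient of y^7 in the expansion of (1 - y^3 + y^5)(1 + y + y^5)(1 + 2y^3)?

-2

(1 - y^3 + y^5) has coefficients 1,0,0,-1,0,1 for degrees 0…5.
(1 + y + y^5) has coefficients 1,1,0,0,0,1,0,0 for degrees 0…7.
Finally multiplying by (1 + 2y^3), the product of all factors after the first has coefficients 1,1,0,2,2,1,0,0 for degrees 0…7.
[y^7] = 1·0 − 1·2 + 1·0 = -2.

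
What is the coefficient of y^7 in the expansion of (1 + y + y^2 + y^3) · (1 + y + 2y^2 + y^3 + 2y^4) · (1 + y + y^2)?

10

(1 + y + y^2 + y^3) has coefficients 1,1,1,1 for degrees 0…3.
(1 + y + 2y^2 + y^3 + 2y^4) has coefficients 1,1,2,1,2,0,0,0 for degrees 0…7.
Finally multiplying by (1 + y + y^2), the product of all factors after the first has coefficients 1,2,4,4,5,3,2,0 for degrees 0…7.
[y^7] = 1·0 + 1·2 + 1·3 + 1·5 = 10.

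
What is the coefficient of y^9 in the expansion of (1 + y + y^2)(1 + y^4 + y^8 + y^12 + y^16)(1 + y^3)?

2

(1 + y + y^2) has coefficients 1,1,1 for degrees 0…2.
(1 + y^4 + y^8 + y^12 + y^16) has coefficients 1,0,0,0,1,0,0,0,1,0 for degrees 0…9.
Finally multiplying by (1 + y^3), the product of all factors after the first has coefficients 1,0,0,1,1,0,0,1,1,0 for degrees 0…9.
[y^9] = 1·0 + 1·1 + 1·1 = 2.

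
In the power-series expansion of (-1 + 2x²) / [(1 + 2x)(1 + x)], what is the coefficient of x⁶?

-65

The denominator gives the recurrence a_n = −3a_(n−1) − 2a_(n−2) for n ≥ 3; the numerator fixes a_0 = -1, a_1 = 3, a_2 = -5.
Iterating: -1, 3, -5, 9, -17, 33, -65, so a_6 = -65.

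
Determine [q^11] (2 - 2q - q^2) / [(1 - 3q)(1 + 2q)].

127655

The denominator gives the recurrence a_n = a_(n−1) + 6a_(n−2) for n ≥ 3; the numerator fixes a_0 = 2, a_1 = 0, a_2 = 11.
Iterating: 2, 0, 11, 11, 77, 143, 605, 1463, 5093, 13871, 44429, 127655, so a_11 = 127655.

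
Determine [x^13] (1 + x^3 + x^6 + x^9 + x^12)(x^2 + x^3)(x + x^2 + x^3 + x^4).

3

(1 + x^3 + x^6 + x^9 + x^12) has coefficients 1,0,0,1,0,0,1,0,0,1,0,0,1 for degrees 0…12.
(x^2 + x^3) has coefficients 0,0,1,1,0,0,0,0,0,0,0,0,0,0 for degrees 0…13.
Finally multiplying by (x + x^2 + x^3 + x^4), the product of all factors after the first has coefficients 0,0,0,1,2,2,2,1,0,0,0,0,0,0 for degrees 0…13.
[x^13] = 1·0 + 1·0 + 1·1 + 1·2 + 1·0 = 3.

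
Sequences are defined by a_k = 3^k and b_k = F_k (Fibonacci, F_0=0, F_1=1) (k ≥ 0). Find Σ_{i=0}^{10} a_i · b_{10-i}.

Write out a_i and b_{10-i} for i = 0,…,10 and sum the products.
Σ = 1·55 + 3·34 + 9·21 + 27·13 + 81·8 + 243·5 + 729·3 + 2187·2 + 6561·1 + 19683·1 + 59049·0 = 35365.

35365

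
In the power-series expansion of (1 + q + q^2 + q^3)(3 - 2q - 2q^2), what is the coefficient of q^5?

(1 + q + q^2 + q^3) has coefficients 1,1,1,1 for degrees 0…3.
(3 - 2q - 2q^2) has coefficients 3,-2,-2,0,0,0 for degrees 0…5.
[q^5] = 1·0 + 1·0 + 1·0 + 1·(-2) = -2.

-2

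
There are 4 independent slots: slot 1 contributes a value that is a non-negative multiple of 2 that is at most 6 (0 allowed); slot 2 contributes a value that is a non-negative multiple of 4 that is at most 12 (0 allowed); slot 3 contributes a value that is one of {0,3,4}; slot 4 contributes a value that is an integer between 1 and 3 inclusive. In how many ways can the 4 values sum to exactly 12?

The generating function for the choices is (1 + t² + t⁴ + t⁶)·(1 + t⁴ + t⁸ + t¹²)·(1 + t³ + t⁴)·(t + t² + t³); the count is [t¹²].
(1 + t² + t⁴ + t⁶) has coefficients 1,0,1,0,1,0,1 for degrees 0…6.
(1 + t⁴ + t⁸ + t¹²) has coefficients 1,0,0,0,1,0,0,0,1,0,0,0,1 for degrees 0…12.
Multiplying by (1 + t³ + t⁴) gives running coefficients 1,0,0,1,2,0,0,1,2,0,0,1,2 for degrees 0…12.
Finally multiplying by (t + t² + t³), the product of all factors after the first has coefficients 0,1,1,1,1,3,3,2,1,3,3,2,1 for degrees 0…12.
[t¹²] = 1·1 + 1·3 + 1·1 + 1·3 = 8.

8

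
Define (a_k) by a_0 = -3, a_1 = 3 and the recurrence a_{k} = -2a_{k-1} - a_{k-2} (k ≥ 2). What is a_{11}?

The ordinary generating function has denominator 1 + 2q + q^2.
Iterating the recurrence: a_0,…,a_{11} = -3, 3, -3, 3, -3, 3, -3, 3, -3, 3, -3, 3.

3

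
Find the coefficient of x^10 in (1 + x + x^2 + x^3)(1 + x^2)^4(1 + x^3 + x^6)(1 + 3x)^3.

(1 + x + x^2 + x^3) has coefficients 1,1,1,1 for degrees 0…3.
(1 + x^2)^4 has coefficients 1,0,4,0,6,0,4,0,1,0,0 for degrees 0…10.
Multiplying by (1 + x^3 + x^6) gives running coefficients 1,0,4,1,6,4,5,6,5,4,6 for degrees 0…10.
Finally multiplying by (1 + 3x)^3, the product of all factors after the first has coefficients 1,9,31,64,123,193,230,321,302,346,339 for degrees 0…10.
[x^10] = 1·339 + 1·346 + 1·302 + 1·321 = 1308.

1308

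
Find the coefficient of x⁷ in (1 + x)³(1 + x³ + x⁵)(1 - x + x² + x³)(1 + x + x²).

17

(1 + x)³ has coefficients 1,3,3,1 for degrees 0…3.
(1 + x³ + x⁵) has coefficients 1,0,0,1,0,1,0,0 for degrees 0…7.
Multiplying by (1 - x + x² + x³) gives running coefficients 1,-1,1,2,-1,2,0,1 for degrees 0…7.
Finally multiplying by (1 + x + x²), the product of all factors after the first has coefficients 1,0,1,2,2,3,1,3 for degrees 0…7.
[x⁷] = 1·3 + 3·1 + 3·3 + 1·2 = 17.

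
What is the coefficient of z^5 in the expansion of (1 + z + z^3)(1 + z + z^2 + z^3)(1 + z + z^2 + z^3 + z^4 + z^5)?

(1 + z + z^3) has coefficients 1,1,0,1 for degrees 0…3.
(1 + z + z^2 + z^3) has coefficients 1,1,1,1,0,0 for degrees 0…5.
Finally multiplying by (1 + z + z^2 + z^3 + z^4 + z^5), the product of all factors after the first has coefficients 1,2,3,4,4,4 for degrees 0…5.
[z^5] = 1·4 + 1·4 + 1·3 = 11.

11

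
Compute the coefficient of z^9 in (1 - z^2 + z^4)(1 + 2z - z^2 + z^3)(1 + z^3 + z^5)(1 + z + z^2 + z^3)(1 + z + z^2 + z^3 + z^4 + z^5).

(1 - z^2 + z^4) has coefficients 1,0,-1,0,1 for degrees 0…4.
(1 + 2z - z^2 + z^3) has coefficients 1,2,-1,1,0,0,0,0,0,0 for degrees 0…9.
Multiplying by (1 + z^3 + z^5) gives running coefficients 1,2,-1,2,2,0,3,-1,1,0 for degrees 0…9.
Multiplying by (1 + z + z^2 + z^3) gives running coefficients 1,3,2,4,5,3,7,4,3,3 for degrees 0…9.
Finally multiplying by (1 + z + z^2 + z^3 + z^4 + z^5), the product of all factors after the first has coefficients 1,4,6,10,15,18,24,25,26,25 for degrees 0…9.
[z^9] = 1·25 − 1·25 + 1·18 = 18.

18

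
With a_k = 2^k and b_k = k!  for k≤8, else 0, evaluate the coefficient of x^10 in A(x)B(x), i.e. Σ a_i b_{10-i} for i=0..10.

This is [x^10] in the product of the two ordinary generating functions.
Σ = 1·0 + 2·0 + 4·40320 + 8·5040 + 16·720 + 32·120 + 64·24 + 128·6 + 256·2 + 512·1 + 1024·1 = 221312.

221312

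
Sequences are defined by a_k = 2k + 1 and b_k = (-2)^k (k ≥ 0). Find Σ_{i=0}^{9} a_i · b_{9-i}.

-107

The convolution is the t^9 coefficient of A(t)B(t).
Σ = 1·(-512) + 3·256 + 5·(-128) + 7·64 + 9·(-32) + 11·16 + 13·(-8) + 15·4 + 17·(-2) + 19·1 = -107.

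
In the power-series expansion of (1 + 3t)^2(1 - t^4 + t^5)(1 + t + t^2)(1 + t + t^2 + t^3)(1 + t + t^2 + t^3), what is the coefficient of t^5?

142

(1 + 3t)^2 has coefficients 1,6,9 for degrees 0…2.
(1 - t^4 + t^5) has coefficients 1,0,0,0,-1,1 for degrees 0…5.
Multiplying by (1 + t + t^2) gives running coefficients 1,1,1,0,-1,0 for degrees 0…5.
Multiplying by (1 + t + t^2 + t^3) gives running coefficients 1,2,3,3,1,0 for degrees 0…5.
Finally multiplying by (1 + t + t^2 + t^3), the product of all factors after the first has coefficients 1,3,6,9,9,7 for degrees 0…5.
[t^5] = 1·7 + 6·9 + 9·9 = 142.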